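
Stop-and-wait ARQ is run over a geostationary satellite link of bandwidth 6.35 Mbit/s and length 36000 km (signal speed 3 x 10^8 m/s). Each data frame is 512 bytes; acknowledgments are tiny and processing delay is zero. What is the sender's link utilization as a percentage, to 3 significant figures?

t_tx = L/R = 4096/6350000 = 0.000645039 s.
t_prop = 36000000/300000000 = 0.12 s; RTT = 0.24 s.
Cycle = t_tx + RTT = 0.240645 s.
Utilization = t_tx / cycle = 0.000645039/0.240645 = 0.268 %.

0.268 %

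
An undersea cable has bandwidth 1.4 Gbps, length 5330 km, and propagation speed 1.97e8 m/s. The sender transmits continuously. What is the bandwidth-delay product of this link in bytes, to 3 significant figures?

4730000 bytes

Propagation delay = 5330000 / 197000000 = 0.0270558 s.
BDP = R × t_prop = 1400000000 × 0.0270558 = 37878200 bits.
In bytes: 37878200/8 = 4730000 bytes.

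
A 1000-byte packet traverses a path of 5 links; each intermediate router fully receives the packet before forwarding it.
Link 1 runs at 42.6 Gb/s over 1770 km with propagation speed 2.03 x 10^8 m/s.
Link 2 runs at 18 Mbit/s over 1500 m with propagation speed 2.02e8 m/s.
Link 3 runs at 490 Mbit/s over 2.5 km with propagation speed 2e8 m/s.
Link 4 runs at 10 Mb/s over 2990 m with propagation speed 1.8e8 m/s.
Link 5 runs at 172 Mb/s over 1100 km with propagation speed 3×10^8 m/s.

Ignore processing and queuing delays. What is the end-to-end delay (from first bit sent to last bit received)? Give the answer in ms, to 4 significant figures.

L = 1000 × 8 = 8000 bits.
Transmission delays (L/R per hop): 0.000187793, 0.444444, 0.0163265, 0.8, 0.0465116 ms; sum = 1.30747 ms.
Propagation delays (d/s per hop): 8.71921, 0.00742574, 0.0125, 0.0166111, 3.66667 ms; sum = 12.4224 ms.
End-to-end = 13.73 ms.

13.73 ms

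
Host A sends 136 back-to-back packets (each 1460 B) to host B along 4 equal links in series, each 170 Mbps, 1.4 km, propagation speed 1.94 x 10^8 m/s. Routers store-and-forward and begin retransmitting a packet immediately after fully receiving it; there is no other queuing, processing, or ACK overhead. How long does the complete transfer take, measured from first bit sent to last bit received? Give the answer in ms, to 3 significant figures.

9.58 ms

Per-hop transmission t_tx = L/R = 11680/170000000 = 0.0687059 ms.
Per-hop propagation t_prop = 1400/194000000 = 0.00721649 ms.
Pipeline fill: first packet needs 4·t_tx to clear all hops; remaining 135 packets each add one t_tx.
Total = (4+136-1)·t_tx + 4·t_prop = 139·0.0687059 + 4·0.00721649 = 9.58 ms.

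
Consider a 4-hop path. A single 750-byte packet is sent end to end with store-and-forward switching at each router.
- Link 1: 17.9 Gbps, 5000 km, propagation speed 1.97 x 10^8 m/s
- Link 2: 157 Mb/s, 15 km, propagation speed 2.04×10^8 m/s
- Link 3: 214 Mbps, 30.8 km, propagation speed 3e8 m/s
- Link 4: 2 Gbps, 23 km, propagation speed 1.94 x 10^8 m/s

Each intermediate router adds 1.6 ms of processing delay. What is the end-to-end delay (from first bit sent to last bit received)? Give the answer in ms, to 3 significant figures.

L = 750 × 8 = 6000 bits.
Transmission delays (L/R per hop): 0.000335196, 0.0382166, 0.0280374, 0.003 ms; sum = 0.0695891 ms.
Propagation delays (d/s per hop): 25.3807, 0.0735294, 0.102667, 0.118557 ms; sum = 25.6755 ms.
Processing at 3 router(s): 3 × 1.6 ms = 4.8 ms.
End-to-end = 30.5 ms.

30.5 ms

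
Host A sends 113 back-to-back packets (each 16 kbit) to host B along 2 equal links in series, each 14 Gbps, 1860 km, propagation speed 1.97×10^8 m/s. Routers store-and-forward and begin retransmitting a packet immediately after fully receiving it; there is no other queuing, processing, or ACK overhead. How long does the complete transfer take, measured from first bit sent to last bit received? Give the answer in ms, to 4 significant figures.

Per-hop transmission t_tx = L/R = 16000/14000000000 = 0.00114286 ms.
Per-hop propagation t_prop = 1860000/197000000 = 9.44162 ms.
Pipeline fill: first packet needs 2·t_tx to clear all hops; remaining 112 packets each add one t_tx.
Total = (2+113-1)·t_tx + 2·t_prop = 114·0.00114286 + 2·9.44162 = 19.01 ms.

19.01 ms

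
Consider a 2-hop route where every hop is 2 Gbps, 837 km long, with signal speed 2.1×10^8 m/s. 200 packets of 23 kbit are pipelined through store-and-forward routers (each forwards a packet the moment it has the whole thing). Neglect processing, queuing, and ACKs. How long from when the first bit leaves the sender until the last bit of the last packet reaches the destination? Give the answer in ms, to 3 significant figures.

Per-hop transmission t_tx = L/R = 23000/2000000000 = 0.0115 ms.
Per-hop propagation t_prop = 837000/210000000 = 3.98571 ms.
Pipeline fill: first packet needs 2·t_tx to clear all hops; remaining 199 packets each add one t_tx.
Total = (2+200-1)·t_tx + 2·t_prop = 201·0.0115 + 2·3.98571 = 10.3 ms.

10.3 ms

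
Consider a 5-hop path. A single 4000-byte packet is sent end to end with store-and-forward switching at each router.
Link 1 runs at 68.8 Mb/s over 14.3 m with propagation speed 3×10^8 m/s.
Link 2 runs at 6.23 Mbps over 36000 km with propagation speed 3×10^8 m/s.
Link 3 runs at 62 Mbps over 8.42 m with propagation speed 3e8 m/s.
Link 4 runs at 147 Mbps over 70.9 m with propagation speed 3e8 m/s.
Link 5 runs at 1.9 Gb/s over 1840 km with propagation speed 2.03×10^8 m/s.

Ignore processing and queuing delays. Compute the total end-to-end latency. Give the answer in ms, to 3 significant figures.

L = 4000 × 8 = 32000 bits.
Transmission delays (L/R per hop): 0.465116, 5.13644, 0.516129, 0.217687, 0.0168421 ms; sum = 6.35221 ms.
Propagation delays (d/s per hop): 4.76667e-05, 120, 2.80667e-05, 0.000236333, 9.06404 ms; sum = 129.064 ms.
End-to-end = 135 ms.

135 ms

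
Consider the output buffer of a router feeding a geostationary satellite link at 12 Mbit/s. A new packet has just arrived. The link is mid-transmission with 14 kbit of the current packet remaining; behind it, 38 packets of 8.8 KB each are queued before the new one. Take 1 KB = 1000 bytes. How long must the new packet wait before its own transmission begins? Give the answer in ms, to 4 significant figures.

224.1 ms

Each queued packet: L/R = 70400/12000000 = 5.86667 ms.
38 queued → 222.933 ms.
Plus remaining 14000 bits of current packet: 1.16667 ms.
Queuing delay = 224.1 ms.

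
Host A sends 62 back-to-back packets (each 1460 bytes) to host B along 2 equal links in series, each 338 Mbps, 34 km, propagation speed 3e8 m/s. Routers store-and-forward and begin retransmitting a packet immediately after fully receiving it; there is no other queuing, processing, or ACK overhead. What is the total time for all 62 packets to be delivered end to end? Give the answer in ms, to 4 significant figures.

2.404 ms

Per-hop transmission t_tx = L/R = 11680/338000000 = 0.0345562 ms.
Per-hop propagation t_prop = 34000/300000000 = 0.113333 ms.
Pipeline fill: first packet needs 2·t_tx to clear all hops; remaining 61 packets each add one t_tx.
Total = (2+62-1)·t_tx + 2·t_prop = 63·0.0345562 + 2·0.113333 = 2.404 ms.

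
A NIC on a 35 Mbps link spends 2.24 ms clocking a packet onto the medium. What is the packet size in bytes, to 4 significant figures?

L = R × t_tx = 35000000 b/s × 0.00224 s = 78400 bits.
In bytes: 78400 / 8 = 9800 bytes.

9800 bytes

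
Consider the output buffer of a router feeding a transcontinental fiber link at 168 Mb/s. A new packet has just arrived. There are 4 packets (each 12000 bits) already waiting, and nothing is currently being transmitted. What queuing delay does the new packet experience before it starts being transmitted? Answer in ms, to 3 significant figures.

Each queued packet: L/R = 12000/168000000 = 0.0714286 ms.
4 queued → 0.285714 ms.
Queuing delay = 0.286 ms.

0.286 ms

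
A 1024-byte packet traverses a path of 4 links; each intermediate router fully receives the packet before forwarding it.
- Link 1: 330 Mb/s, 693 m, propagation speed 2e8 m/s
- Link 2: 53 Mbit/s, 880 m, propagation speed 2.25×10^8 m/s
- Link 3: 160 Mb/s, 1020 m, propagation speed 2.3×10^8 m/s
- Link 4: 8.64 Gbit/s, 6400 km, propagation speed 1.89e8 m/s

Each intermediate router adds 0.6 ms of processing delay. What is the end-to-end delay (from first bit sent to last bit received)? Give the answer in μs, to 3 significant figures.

35900 μs

L = 1024 × 8 = 8192 bits.
Transmission delays (L/R per hop): 24.8242, 154.566, 51.2, 0.948148 μs; sum = 231.538 μs.
Propagation delays (d/s per hop): 3.465, 3.91111, 4.43478, 33862.4 μs; sum = 33874.2 μs.
Processing at 3 router(s): 3 × 0.6 ms = 1800 μs.
End-to-end = 35900 μs.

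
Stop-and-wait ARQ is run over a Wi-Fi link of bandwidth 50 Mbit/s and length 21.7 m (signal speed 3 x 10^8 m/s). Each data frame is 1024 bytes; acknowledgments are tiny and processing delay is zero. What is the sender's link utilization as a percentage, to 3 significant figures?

99.9 %

t_tx = L/R = 8192/50000000 = 0.00016384 s.
t_prop = 21.7/300000000 = 7.23333e-08 s; RTT = 1.44667e-07 s.
Cycle = t_tx + RTT = 0.000163985 s.
Utilization = t_tx / cycle = 0.00016384/0.000163985 = 99.9 %.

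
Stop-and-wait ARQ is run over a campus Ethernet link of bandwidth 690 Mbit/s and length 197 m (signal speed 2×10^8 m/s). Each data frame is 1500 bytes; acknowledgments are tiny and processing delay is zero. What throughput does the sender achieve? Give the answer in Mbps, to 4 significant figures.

t_tx = L/R = 12000/690000000 = 1.73913e-05 s.
t_prop = 197/200000000 = 9.85e-07 s; RTT = 1.97e-06 s.
Cycle = t_tx + RTT = 1.93613e-05 s.
Throughput = L / cycle = 12000 / 1.93613e-05 = 619.8 Mbps.

619.8 Mbps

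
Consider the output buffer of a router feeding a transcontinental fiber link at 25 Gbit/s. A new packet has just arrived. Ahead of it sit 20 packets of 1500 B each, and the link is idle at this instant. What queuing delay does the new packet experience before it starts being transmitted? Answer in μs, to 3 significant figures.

9.60 μs

Each queued packet: L/R = 12000/25000000000 = 0.48 μs.
20 queued → 9.6 μs.
Queuing delay = 9.60 μs.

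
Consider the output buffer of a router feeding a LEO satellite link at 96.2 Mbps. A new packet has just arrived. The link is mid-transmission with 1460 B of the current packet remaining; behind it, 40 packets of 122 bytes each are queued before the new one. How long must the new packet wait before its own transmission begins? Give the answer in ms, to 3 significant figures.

0.527 ms

Each queued packet: L/R = 976/96200000 = 0.0101455 ms.
40 queued → 0.405821 ms.
Plus remaining 11680 bits of current packet: 0.121414 ms.
Queuing delay = 0.527 ms.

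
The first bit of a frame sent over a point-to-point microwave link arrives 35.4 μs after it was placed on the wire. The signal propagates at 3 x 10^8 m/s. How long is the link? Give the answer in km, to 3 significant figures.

d = s × t_prop = 300000000 × 3.54e-05 = 10.6 km.

10.6 km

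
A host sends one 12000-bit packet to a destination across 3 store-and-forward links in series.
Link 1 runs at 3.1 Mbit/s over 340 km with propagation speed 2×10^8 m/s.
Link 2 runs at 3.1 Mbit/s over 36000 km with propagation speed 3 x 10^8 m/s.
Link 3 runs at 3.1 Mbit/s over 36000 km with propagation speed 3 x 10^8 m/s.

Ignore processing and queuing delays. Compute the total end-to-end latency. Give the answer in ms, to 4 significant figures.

253.3 ms

Transmission delay per hop = L/R = 12000/3100000 = 3.87097 ms; 3 hops → 11.6129 ms.
Propagation delays (d/s per hop): 1.7, 120, 120 ms; sum = 241.7 ms.
End-to-end = 253.3 ms.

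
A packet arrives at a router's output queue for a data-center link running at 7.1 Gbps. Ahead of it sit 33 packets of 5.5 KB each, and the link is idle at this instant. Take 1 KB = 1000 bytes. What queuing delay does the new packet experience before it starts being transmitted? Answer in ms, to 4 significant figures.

0.2045 ms

Each queued packet: L/R = 44000/7100000000 = 0.00619718 ms.
33 queued → 0.204507 ms.
Queuing delay = 0.2045 ms.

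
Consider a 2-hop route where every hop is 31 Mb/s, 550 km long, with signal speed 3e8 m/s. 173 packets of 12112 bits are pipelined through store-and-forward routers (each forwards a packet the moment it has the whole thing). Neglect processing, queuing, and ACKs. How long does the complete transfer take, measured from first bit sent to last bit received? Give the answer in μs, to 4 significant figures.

71650 μs

Per-hop transmission t_tx = L/R = 12112/31000000 = 390.71 μs.
Per-hop propagation t_prop = 550000/300000000 = 1833.33 μs.
Pipeline fill: first packet needs 2·t_tx to clear all hops; remaining 172 packets each add one t_tx.
Total = (2+173-1)·t_tx + 2·t_prop = 174·390.71 + 2·1833.33 = 71650 μs.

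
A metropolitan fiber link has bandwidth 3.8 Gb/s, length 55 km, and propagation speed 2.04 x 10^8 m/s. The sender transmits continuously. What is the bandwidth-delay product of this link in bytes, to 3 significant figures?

128000 bytes

Propagation delay = 55000 / 204000000 = 0.000269608 s.
BDP = R × t_prop = 3800000000 × 0.000269608 = 1024510 bits.
In bytes: 1024510/8 = 128000 bytes.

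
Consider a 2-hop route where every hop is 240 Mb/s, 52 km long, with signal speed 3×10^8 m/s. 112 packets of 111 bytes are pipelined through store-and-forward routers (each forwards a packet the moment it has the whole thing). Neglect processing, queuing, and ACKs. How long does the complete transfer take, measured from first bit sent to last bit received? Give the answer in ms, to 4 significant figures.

Per-hop transmission t_tx = L/R = 888/240000000 = 0.0037 ms.
Per-hop propagation t_prop = 52000/300000000 = 0.173333 ms.
Pipeline fill: first packet needs 2·t_tx to clear all hops; remaining 111 packets each add one t_tx.
Total = (2+112-1)·t_tx + 2·t_prop = 113·0.0037 + 2·0.173333 = 0.7648 ms.

0.7648 ms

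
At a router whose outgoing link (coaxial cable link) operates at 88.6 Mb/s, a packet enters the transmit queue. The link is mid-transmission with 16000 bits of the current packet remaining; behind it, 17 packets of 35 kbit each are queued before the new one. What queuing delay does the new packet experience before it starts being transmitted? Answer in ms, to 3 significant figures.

Each queued packet: L/R = 35000/88600000 = 0.395034 ms.
17 queued → 6.71558 ms.
Plus remaining 16000 bits of current packet: 0.180587 ms.
Queuing delay = 6.90 ms.

6.90 ms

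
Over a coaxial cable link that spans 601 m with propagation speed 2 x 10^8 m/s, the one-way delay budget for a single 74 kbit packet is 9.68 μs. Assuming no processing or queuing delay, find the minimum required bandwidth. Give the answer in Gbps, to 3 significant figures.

11.1 Gbps

Propagation delay = 601 / 200000000 = 3.005 μs.
Transmission budget = 9.68 − 3.005 = 6.675 μs.
R ≥ L / t_tx = 74000 bits / 6.675e-06 s = 11.1 Gbps.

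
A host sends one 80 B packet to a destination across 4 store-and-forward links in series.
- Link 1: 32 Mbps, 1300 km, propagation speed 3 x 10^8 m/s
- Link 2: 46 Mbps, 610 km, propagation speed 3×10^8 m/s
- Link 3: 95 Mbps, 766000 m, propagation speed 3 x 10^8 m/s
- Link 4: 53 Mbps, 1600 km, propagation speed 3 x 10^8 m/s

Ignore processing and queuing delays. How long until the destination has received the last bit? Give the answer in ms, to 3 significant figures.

14.3 ms

L = 80 × 8 = 640 bits.
Transmission delays (L/R per hop): 0.02, 0.013913, 0.00673684, 0.0120755 ms; sum = 0.0527254 ms.
Propagation delays (d/s per hop): 4.33333, 2.03333, 2.55333, 5.33333 ms; sum = 14.2533 ms.
End-to-end = 14.3 ms.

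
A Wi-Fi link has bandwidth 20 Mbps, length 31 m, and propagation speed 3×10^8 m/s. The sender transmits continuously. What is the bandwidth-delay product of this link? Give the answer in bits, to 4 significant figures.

2.067 bits

Propagation delay = 31 / 300000000 = 1.03333e-07 s.
BDP = R × t_prop = 20000000 × 1.03333e-07 = 2.06667 bits.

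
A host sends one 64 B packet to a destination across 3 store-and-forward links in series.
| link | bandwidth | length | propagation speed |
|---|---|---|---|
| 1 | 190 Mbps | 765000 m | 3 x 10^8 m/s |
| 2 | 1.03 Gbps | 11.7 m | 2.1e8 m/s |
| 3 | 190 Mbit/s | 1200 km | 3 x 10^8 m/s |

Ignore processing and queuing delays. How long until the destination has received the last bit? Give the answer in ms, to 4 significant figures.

6.556 ms

L = 64 × 8 = 512 bits.
Transmission delays (L/R per hop): 0.00269474, 0.000497087, 0.00269474 ms; sum = 0.00588656 ms.
Propagation delays (d/s per hop): 2.55, 5.57143e-05, 4 ms; sum = 6.55006 ms.
End-to-end = 6.556 ms.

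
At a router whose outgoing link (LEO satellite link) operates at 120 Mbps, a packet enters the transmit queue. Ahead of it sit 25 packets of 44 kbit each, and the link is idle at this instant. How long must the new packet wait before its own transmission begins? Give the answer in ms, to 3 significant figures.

9.17 ms

Each queued packet: L/R = 44000/120000000 = 0.366667 ms.
25 queued → 9.16667 ms.
Queuing delay = 9.17 ms.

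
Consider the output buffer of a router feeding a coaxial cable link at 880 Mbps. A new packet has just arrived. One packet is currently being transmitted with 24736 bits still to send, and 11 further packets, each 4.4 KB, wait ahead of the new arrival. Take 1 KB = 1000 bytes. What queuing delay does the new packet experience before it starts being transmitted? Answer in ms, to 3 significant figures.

0.468 ms

Each queued packet: L/R = 35200/880000000 = 0.04 ms.
11 queued → 0.44 ms.
Plus remaining 24736 bits of current packet: 0.0281091 ms.
Queuing delay = 0.468 ms.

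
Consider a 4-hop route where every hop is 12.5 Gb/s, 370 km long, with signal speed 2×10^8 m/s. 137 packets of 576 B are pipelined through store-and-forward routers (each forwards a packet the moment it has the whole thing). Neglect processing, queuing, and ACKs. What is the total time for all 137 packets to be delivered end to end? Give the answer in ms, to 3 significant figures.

Per-hop transmission t_tx = L/R = 4608/12500000000 = 0.00036864 ms.
Per-hop propagation t_prop = 370000/200000000 = 1.85 ms.
Pipeline fill: first packet needs 4·t_tx to clear all hops; remaining 136 packets each add one t_tx.
Total = (4+137-1)·t_tx + 4·t_prop = 140·0.00036864 + 4·1.85 = 7.45 ms.

7.45 ms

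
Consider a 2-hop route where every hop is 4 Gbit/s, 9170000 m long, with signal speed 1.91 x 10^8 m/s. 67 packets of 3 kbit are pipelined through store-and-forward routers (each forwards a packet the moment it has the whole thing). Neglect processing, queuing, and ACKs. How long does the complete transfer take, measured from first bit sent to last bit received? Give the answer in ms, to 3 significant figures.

96.1 ms

Per-hop transmission t_tx = L/R = 3000/4000000000 = 0.00075 ms.
Per-hop propagation t_prop = 9170000/191000000 = 48.0105 ms.
Pipeline fill: first packet needs 2·t_tx to clear all hops; remaining 66 packets each add one t_tx.
Total = (2+67-1)·t_tx + 2·t_prop = 68·0.00075 + 2·48.0105 = 96.1 ms.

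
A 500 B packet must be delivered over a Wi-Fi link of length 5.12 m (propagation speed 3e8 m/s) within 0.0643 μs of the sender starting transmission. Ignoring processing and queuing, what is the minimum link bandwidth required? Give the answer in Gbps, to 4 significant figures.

84.69 Gbps

L = 4000 bits.
Propagation delay = 5.12 / 300000000 = 0.0170667 μs.
Transmission budget = 0.0643 − 0.0170667 = 0.0472333 μs.
R ≥ L / t_tx = 4000 bits / 4.72333e-08 s = 84.69 Gbps.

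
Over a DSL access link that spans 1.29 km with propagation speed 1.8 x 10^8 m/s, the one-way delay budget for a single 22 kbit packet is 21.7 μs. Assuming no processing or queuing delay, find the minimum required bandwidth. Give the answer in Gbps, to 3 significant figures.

1.51 Gbps

Propagation delay = 1290 / 180000000 = 7.16667 μs.
Transmission budget = 21.7 − 7.16667 = 14.5333 μs.
R ≥ L / t_tx = 22000 bits / 1.45333e-05 s = 1.51 Gbps.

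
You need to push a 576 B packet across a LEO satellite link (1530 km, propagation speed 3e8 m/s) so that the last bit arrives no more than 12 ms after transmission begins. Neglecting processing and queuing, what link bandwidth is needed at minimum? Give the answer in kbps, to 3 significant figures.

L = 4608 bits.
Propagation delay = 1530000 / 300000000 = 5.1 ms.
Transmission budget = 12 − 5.1 = 6.9 ms.
R ≥ L / t_tx = 4608 bits / 0.0069 s = 668 kbps.

668 kbps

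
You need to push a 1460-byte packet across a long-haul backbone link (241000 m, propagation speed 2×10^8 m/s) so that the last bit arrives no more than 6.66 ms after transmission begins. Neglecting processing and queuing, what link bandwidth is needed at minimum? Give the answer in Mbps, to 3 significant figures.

2.14 Mbps

L = 11680 bits.
Propagation delay = 241000 / 200000000 = 1.205 ms.
Transmission budget = 6.66 − 1.205 = 5.455 ms.
R ≥ L / t_tx = 11680 bits / 0.005455 s = 2.14 Mbps.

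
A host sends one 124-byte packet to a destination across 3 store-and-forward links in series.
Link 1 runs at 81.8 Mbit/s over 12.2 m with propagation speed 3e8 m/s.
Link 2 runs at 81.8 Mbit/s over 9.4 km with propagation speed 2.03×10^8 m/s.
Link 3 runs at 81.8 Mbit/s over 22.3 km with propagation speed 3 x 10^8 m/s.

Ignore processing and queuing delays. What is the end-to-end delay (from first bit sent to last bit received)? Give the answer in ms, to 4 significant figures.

0.1571 ms

L = 124 × 8 = 992 bits.
Transmission delay per hop = L/R = 992/81800000 = 0.0121271 ms; 3 hops → 0.0363814 ms.
Propagation delays (d/s per hop): 4.06667e-05, 0.0463054, 0.0743333 ms; sum = 0.120679 ms.
End-to-end = 0.1571 ms.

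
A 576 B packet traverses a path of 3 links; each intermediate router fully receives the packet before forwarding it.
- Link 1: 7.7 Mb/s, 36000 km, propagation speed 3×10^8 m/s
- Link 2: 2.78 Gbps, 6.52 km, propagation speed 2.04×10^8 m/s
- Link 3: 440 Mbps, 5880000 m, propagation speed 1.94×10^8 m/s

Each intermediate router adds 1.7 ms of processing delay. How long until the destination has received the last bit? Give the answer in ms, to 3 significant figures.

154 ms

L = 576 × 8 = 4608 bits.
Transmission delays (L/R per hop): 0.598442, 0.00165755, 0.0104727 ms; sum = 0.610572 ms.
Propagation delays (d/s per hop): 120, 0.0319608, 30.3093 ms; sum = 150.341 ms.
Processing at 2 router(s): 2 × 1.7 ms = 3.4 ms.
End-to-end = 154 ms.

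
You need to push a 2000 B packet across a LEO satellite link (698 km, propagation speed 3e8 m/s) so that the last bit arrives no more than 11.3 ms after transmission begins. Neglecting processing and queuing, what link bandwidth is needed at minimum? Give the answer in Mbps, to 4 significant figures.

L = 16000 bits.
Propagation delay = 698000 / 300000000 = 2.32667 ms.
Transmission budget = 11.3 − 2.32667 = 8.97333 ms.
R ≥ L / t_tx = 16000 bits / 0.00897333 s = 1.783 Mbps.

1.783 Mbps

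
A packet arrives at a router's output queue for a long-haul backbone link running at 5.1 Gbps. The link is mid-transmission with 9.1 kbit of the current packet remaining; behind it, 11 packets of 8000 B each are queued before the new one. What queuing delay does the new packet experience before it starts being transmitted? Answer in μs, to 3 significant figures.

140 μs

Each queued packet: L/R = 64000/5100000000 = 12.549 μs.
11 queued → 138.039 μs.
Plus remaining 9100 bits of current packet: 1.78431 μs.
Queuing delay = 140 μs.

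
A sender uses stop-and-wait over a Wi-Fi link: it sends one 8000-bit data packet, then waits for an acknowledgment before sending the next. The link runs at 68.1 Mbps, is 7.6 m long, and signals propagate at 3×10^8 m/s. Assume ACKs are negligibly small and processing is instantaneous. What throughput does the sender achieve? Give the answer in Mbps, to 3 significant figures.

t_tx = L/R = 8000/68100000 = 0.000117474 s.
t_prop = 7.6/300000000 = 2.53333e-08 s; RTT = 5.06667e-08 s.
Cycle = t_tx + RTT = 0.000117525 s.
Throughput = L / cycle = 8000 / 0.000117525 = 68.1 Mbps.

68.1 Mbps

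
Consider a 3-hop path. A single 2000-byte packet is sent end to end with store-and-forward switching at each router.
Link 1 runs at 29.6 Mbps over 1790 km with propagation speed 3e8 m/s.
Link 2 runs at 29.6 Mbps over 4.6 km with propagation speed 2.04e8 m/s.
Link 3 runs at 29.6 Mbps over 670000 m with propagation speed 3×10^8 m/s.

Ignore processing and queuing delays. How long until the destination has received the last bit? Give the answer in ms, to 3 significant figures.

L = 2000 × 8 = 16000 bits.
Transmission delay per hop = L/R = 16000/29600000 = 0.540541 ms; 3 hops → 1.62162 ms.
Propagation delays (d/s per hop): 5.96667, 0.022549, 2.23333 ms; sum = 8.22255 ms.
End-to-end = 9.84 ms.

9.84 ms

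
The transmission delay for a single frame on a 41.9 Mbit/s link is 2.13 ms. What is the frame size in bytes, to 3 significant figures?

11200 bytes

L = R × t_tx = 41900000 b/s × 0.00213 s = 89247 bits.
In bytes: 89247 / 8 = 11200 bytes.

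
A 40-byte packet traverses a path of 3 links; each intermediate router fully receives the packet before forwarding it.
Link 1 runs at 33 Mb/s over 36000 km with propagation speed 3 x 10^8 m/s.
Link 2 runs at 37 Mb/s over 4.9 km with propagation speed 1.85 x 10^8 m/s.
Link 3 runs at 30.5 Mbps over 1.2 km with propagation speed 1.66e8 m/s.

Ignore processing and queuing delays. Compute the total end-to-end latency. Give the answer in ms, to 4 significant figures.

120.1 ms

L = 40 × 8 = 320 bits.
Transmission delays (L/R per hop): 0.00969697, 0.00864865, 0.0104918 ms; sum = 0.0288374 ms.
Propagation delays (d/s per hop): 120, 0.0264865, 0.00722892 ms; sum = 120.034 ms.
End-to-end = 120.1 ms.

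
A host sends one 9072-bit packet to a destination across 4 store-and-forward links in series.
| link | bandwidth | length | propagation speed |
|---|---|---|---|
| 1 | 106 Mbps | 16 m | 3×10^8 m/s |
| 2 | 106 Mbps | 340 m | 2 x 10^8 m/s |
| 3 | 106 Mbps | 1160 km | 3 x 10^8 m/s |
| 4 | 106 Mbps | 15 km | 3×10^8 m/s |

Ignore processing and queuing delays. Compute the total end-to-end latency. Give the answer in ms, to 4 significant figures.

4.261 ms

Transmission delay per hop = L/R = 9072/106000000 = 0.0855849 ms; 4 hops → 0.34234 ms.
Propagation delays (d/s per hop): 5.33333e-05, 0.0017, 3.86667, 0.05 ms; sum = 3.91842 ms.
End-to-end = 4.261 ms.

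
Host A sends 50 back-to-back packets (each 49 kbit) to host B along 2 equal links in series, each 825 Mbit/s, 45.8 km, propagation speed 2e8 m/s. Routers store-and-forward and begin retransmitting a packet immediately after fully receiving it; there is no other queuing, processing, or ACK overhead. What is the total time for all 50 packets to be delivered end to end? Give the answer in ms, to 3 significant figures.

Per-hop transmission t_tx = L/R = 49000/825000000 = 0.0593939 ms.
Per-hop propagation t_prop = 45800/200000000 = 0.229 ms.
Pipeline fill: first packet needs 2·t_tx to clear all hops; remaining 49 packets each add one t_tx.
Total = (2+50-1)·t_tx + 2·t_prop = 51·0.0593939 + 2·0.229 = 3.49 ms.

3.49 ms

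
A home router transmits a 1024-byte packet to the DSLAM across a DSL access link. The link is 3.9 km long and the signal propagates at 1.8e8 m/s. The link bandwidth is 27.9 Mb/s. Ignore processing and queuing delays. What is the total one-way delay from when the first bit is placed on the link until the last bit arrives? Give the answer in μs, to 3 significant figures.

L = 1024 × 8 = 8192 bits.
Transmission delay = L/R = 8192 / 27900000 = 293.62 μs.
Propagation delay = d/s = 3900 m / 180000000 m/s = 21.6667 μs.
Total = 315 μs.

315 μs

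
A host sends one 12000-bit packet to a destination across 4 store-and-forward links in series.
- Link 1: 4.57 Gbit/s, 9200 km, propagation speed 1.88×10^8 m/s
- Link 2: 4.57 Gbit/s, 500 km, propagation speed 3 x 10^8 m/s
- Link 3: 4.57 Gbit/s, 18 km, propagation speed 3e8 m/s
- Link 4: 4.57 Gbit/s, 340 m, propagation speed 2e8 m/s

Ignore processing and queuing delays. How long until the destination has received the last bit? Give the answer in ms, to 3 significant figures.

Transmission delay per hop = L/R = 12000/4570000000 = 0.00262582 ms; 4 hops → 0.0105033 ms.
Propagation delays (d/s per hop): 48.9362, 1.66667, 0.06, 0.0017 ms; sum = 50.6645 ms.
End-to-end = 50.7 ms.

50.7 ms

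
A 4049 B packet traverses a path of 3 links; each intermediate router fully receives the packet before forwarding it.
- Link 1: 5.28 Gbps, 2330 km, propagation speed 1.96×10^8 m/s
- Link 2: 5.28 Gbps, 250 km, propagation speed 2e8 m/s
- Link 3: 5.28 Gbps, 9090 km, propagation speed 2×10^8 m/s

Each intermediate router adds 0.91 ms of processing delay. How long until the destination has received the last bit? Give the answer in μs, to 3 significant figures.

L = 4049 × 8 = 32392 bits.
Transmission delay per hop = L/R = 32392/5280000000 = 6.13485 μs; 3 hops → 18.4045 μs.
Propagation delays (d/s per hop): 11887.8, 1250, 45450 μs; sum = 58587.8 μs.
Processing at 2 router(s): 2 × 0.91 ms = 1820 μs.
End-to-end = 60400 μs.

60400 μs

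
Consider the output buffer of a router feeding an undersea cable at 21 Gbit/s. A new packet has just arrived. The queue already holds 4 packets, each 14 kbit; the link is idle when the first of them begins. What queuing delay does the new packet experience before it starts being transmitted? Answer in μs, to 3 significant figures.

Each queued packet: L/R = 14000/21000000000 = 0.666667 μs.
4 queued → 2.66667 μs.
Queuing delay = 2.67 μs.

2.67 μs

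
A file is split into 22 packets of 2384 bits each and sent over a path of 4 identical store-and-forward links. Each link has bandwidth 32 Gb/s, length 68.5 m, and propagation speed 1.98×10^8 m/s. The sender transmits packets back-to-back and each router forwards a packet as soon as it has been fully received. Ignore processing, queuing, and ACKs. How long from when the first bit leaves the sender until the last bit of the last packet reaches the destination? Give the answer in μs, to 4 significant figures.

Per-hop transmission t_tx = L/R = 2384/32000000000 = 0.0745 μs.
Per-hop propagation t_prop = 68.5/198000000 = 0.34596 μs.
Pipeline fill: first packet needs 4·t_tx to clear all hops; remaining 21 packets each add one t_tx.
Total = (4+22-1)·t_tx + 4·t_prop = 25·0.0745 + 4·0.34596 = 3.246 μs.

3.246 μs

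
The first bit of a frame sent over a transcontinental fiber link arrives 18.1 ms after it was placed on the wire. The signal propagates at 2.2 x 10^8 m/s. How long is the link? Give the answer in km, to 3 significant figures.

d = s × t_prop = 2.2e+08 × 0.0181 = 3980 km.

3980 km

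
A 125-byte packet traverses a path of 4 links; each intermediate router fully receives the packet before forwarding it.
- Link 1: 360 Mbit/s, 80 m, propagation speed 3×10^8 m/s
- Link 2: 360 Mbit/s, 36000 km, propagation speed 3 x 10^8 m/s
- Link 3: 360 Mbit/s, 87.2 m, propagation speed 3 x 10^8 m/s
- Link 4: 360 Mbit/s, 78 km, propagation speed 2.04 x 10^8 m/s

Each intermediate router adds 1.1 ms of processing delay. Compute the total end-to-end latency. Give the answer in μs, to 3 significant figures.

L = 125 × 8 = 1000 bits.
Transmission delay per hop = L/R = 1000/360000000 = 2.77778 μs; 4 hops → 11.1111 μs.
Propagation delays (d/s per hop): 0.266667, 120000, 0.290667, 382.353 μs; sum = 120383 μs.
Processing at 3 router(s): 3 × 1.1 ms = 3300 μs.
End-to-end = 124000 μs.

124000 μs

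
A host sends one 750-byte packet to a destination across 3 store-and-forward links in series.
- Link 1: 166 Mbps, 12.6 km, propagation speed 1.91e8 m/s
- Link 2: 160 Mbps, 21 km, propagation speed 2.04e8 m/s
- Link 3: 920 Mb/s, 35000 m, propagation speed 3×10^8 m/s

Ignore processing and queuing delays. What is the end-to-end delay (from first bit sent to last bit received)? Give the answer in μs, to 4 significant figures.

365.7 μs

L = 750 × 8 = 6000 bits.
Transmission delays (L/R per hop): 36.1446, 37.5, 6.52174 μs; sum = 80.1663 μs.
Propagation delays (d/s per hop): 65.9686, 102.941, 116.667 μs; sum = 285.576 μs.
End-to-end = 365.7 μs.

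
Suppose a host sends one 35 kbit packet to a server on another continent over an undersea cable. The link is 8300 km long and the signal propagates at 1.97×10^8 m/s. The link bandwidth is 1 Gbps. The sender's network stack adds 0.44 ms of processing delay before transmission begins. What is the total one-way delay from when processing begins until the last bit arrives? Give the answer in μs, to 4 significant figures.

42610 μs

L = 35000 bits.
Transmission delay = L/R = 35000 / 1000000000 = 35 μs.
Propagation delay = d/s = 8300000 m / 197000000 m/s = 42132 μs.
Plus processing delay 0.44 ms = 440 μs.
Total = 42610 μs.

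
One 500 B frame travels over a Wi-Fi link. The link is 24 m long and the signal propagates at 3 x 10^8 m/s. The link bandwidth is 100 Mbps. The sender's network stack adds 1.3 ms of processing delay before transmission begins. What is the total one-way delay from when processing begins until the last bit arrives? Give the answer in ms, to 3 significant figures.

1.34 ms

L = 500 × 8 = 4000 bits.
Transmission delay = L/R = 4000 / 100000000 = 0.04 ms.
Propagation delay = d/s = 24 m / 300000000 m/s = 8e-05 ms.
Plus processing delay 1.3 ms = 1.3 ms.
Total = 1.34 ms.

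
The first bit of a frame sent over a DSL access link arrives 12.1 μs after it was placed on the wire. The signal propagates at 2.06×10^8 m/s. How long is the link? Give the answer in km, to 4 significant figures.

d = s × t_prop = 206000000 × 1.21e-05 = 2.493 km.

2.493 km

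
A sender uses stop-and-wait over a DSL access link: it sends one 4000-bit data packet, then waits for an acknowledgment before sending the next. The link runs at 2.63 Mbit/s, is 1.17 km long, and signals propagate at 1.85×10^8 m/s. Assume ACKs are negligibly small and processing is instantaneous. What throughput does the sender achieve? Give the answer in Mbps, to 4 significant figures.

t_tx = L/R = 4000/2630000 = 0.00152091 s.
t_prop = 1170/185000000 = 6.32432e-06 s; RTT = 1.26486e-05 s.
Cycle = t_tx + RTT = 0.00153356 s.
Throughput = L / cycle = 4000 / 0.00153356 = 2.608 Mbps.

2.608 Mbps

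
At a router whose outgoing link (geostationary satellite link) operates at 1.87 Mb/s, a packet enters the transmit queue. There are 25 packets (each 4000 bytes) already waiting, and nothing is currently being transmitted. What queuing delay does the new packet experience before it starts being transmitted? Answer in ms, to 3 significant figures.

Each queued packet: L/R = 32000/1870000 = 17.1123 ms.
25 queued → 427.807 ms.
Queuing delay = 428 ms.

428 ms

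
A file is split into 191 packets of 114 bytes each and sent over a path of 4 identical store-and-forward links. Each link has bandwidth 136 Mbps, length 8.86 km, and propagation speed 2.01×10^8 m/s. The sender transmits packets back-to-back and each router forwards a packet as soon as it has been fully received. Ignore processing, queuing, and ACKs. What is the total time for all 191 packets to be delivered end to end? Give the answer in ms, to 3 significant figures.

1.48 ms

Per-hop transmission t_tx = L/R = 912/136000000 = 0.00670588 ms.
Per-hop propagation t_prop = 8860/2.01e+08 = 0.0440796 ms.
Pipeline fill: first packet needs 4·t_tx to clear all hops; remaining 190 packets each add one t_tx.
Total = (4+191-1)·t_tx + 4·t_prop = 194·0.00670588 + 4·0.0440796 = 1.48 ms.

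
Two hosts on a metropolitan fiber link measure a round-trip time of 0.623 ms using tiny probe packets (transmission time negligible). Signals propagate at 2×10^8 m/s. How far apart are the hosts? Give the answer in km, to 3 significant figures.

One-way propagation = RTT/2 = 0.3115 ms.
d = s × t = 200000000 × 0.0003115 = 62.3 km.

62.3 km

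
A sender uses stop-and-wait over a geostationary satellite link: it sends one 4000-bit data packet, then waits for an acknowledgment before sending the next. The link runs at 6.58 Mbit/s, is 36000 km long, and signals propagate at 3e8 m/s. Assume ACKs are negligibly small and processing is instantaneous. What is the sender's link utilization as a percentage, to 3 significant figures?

0.253 %

t_tx = L/R = 4000/6580000 = 0.000607903 s.
t_prop = 36000000/300000000 = 0.12 s; RTT = 0.24 s.
Cycle = t_tx + RTT = 0.240608 s.
Utilization = t_tx / cycle = 0.000607903/0.240608 = 0.253 %.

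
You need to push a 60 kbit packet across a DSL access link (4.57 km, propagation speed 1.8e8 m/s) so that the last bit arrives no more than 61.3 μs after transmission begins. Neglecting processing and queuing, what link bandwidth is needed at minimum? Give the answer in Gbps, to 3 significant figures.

Propagation delay = 4570 / 180000000 = 25.3889 μs.
Transmission budget = 61.3 − 25.3889 = 35.9111 μs.
R ≥ L / t_tx = 60000 bits / 3.59111e-05 s = 1.67 Gbps.

1.67 Gbps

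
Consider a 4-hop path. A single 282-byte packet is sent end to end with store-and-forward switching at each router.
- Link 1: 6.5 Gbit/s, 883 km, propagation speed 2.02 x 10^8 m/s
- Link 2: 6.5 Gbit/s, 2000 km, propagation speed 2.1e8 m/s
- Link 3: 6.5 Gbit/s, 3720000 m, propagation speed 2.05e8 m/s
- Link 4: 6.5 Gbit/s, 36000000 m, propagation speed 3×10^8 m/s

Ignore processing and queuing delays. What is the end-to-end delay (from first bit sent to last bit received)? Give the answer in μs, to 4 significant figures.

152000 μs

L = 282 × 8 = 2256 bits.
Transmission delay per hop = L/R = 2256/6500000000 = 0.347077 μs; 4 hops → 1.38831 μs.
Propagation delays (d/s per hop): 4371.29, 9523.81, 18146.3, 120000 μs; sum = 152041 μs.
End-to-end = 152000 μs.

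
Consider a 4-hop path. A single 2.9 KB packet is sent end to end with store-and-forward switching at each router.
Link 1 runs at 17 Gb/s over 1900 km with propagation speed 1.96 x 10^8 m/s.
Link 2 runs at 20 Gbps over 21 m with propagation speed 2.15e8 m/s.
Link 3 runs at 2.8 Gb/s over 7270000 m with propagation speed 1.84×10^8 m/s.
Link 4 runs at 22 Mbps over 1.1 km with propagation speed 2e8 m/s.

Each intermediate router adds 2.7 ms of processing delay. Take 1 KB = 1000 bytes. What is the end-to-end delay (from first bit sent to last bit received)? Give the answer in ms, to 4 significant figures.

L = 23200 bits.
Transmission delays (L/R per hop): 0.00136471, 0.00116, 0.00828571, 1.05455 ms; sum = 1.06536 ms.
Propagation delays (d/s per hop): 9.69388, 9.76744e-05, 39.5109, 0.0055 ms; sum = 49.2103 ms.
Processing at 3 router(s): 3 × 2.7 ms = 8.1 ms.
End-to-end = 58.38 ms.

58.38 ms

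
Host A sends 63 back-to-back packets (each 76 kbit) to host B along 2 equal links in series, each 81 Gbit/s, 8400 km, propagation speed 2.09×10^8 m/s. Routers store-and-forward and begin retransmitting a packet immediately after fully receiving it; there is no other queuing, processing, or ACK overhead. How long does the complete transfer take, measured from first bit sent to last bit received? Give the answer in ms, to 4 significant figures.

80.44 ms

Per-hop transmission t_tx = L/R = 76000/81000000000 = 0.000938272 ms.
Per-hop propagation t_prop = 8400000/209000000 = 40.1914 ms.
Pipeline fill: first packet needs 2·t_tx to clear all hops; remaining 62 packets each add one t_tx.
Total = (2+63-1)·t_tx + 2·t_prop = 64·0.000938272 + 2·40.1914 = 80.44 ms.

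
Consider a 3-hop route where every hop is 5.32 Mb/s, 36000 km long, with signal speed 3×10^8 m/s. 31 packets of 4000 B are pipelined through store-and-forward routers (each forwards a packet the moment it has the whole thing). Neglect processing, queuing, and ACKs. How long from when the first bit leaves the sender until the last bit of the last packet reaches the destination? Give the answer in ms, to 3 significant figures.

558 ms

Per-hop transmission t_tx = L/R = 32000/5320000 = 6.01504 ms.
Per-hop propagation t_prop = 36000000/300000000 = 120 ms.
Pipeline fill: first packet needs 3·t_tx to clear all hops; remaining 30 packets each add one t_tx.
Total = (3+31-1)·t_tx + 3·t_prop = 33·6.01504 + 3·120 = 558 ms.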